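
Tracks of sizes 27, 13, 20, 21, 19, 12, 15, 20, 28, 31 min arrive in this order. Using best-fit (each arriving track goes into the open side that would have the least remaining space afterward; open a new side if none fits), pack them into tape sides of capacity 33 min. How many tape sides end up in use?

8

  27 → side 1 (new)  [load 27/33]
  13 → side 2 (new)  [load 13/33]
  20 → side 2  [load 33/33]
  21 → side 3 (new)  [load 21/33]
  19 → side 4 (new)  [load 19/33]
  12 → side 3  [load 33/33]
  15 → side 5 (new)  [load 15/33]
  20 → side 6 (new)  [load 20/33]
  28 → side 7 (new)  [load 28/33]
  31 → side 8 (new)  [load 31/33]
8 tape sides opened.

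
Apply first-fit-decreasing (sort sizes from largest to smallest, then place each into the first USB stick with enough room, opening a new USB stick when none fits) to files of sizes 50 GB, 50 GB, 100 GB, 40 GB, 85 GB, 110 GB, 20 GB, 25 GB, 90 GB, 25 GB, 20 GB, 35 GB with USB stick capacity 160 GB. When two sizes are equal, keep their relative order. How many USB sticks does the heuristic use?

5

Sorted descending: 110, 100, 90, 85, 50, 50, 40, 35, 25, 25, 20, 20.
  110 → USB stick 1 (new)  [load 110/160]
  100 → USB stick 2 (new)  [load 100/160]
  90 → USB stick 3 (new)  [load 90/160]
  85 → USB stick 4 (new)  [load 85/160]
  50 → USB stick 1  [load 160/160]
  50 → USB stick 2  [load 150/160]
  40 → USB stick 3  [load 130/160]
  35 → USB stick 4  [load 120/160]
  25 → USB stick 3  [load 155/160]
  25 → USB stick 4  [load 145/160]
  20 → USB stick 5 (new)  [load 20/160]
  20 → USB stick 5  [load 40/160]
5 USB sticks opened.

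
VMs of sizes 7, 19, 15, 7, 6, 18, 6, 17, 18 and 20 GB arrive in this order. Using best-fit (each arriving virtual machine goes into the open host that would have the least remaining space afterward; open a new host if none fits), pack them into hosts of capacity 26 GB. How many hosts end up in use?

  7 → host 1 (new)  [load 7/26]
  19 → host 1  [load 26/26]
  15 → host 2 (new)  [load 15/26]
  7 → host 2  [load 22/26]
  6 → host 3 (new)  [load 6/26]
  18 → host 3  [load 24/26]
  6 → host 4 (new)  [load 6/26]
  17 → host 4  [load 23/26]
  18 → host 5 (new)  [load 18/26]
  20 → host 6 (new)  [load 20/26]
6 hosts opened.

6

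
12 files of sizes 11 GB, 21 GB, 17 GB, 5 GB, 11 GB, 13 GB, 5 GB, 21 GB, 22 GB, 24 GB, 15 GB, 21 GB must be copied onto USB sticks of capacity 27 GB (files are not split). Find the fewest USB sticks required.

8

Total = 24 + 22 + 21 + 21 + 21 + 17 + 15 + 13 + 11 + 11 + 5 + 5 = 186 GB.
Lower bound: ⌈186/27⌉ = 7 USB sticks.
A packing using 8 USB sticks:
  USB stick 1: 24 = 24
  USB stick 2: 22 + 5 = 27
  USB stick 3: 21 + 5 = 26
  USB stick 4: 21 = 21
  USB stick 5: 21 = 21
  USB stick 6: 17 = 17
  USB stick 7: 15 + 11 = 26
  USB stick 8: 13 + 11 = 24
No arrangement into 7 USB sticks stays within capacity, so 8 is optimal.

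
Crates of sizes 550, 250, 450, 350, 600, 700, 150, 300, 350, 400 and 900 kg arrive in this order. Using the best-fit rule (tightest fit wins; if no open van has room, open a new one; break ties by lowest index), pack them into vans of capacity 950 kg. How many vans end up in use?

6

  550 → van 1 (new)  [load 550/950]
  250 → van 1  [load 800/950]
  450 → van 2 (new)  [load 450/950]
  350 → van 2  [load 800/950]
  600 → van 3 (new)  [load 600/950]
  700 → van 4 (new)  [load 700/950]
  150 → van 1  [load 950/950]
  300 → van 3  [load 900/950]
  350 → van 5 (new)  [load 350/950]
  400 → van 5  [load 750/950]
  900 → van 6 (new)  [load 900/950]
6 vans opened.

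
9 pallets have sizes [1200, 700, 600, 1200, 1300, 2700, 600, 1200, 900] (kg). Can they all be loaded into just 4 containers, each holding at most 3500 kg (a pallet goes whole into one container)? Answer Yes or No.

A valid assignment using 4 containers:
  container 1: 2700 + 700 = 3400
  container 2: 1300 + 1200 + 900 = 3400
  container 3: 1200 + 1200 + 600 = 3000
  container 4: 600 = 600
Every load is within 3500 kg, so 4 containers suffice.

Yes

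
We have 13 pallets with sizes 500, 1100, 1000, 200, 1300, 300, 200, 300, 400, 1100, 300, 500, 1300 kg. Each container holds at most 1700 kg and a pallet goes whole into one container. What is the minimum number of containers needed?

Total = 1300 + 1300 + 1100 + 1100 + 1000 + 500 + 500 + 400 + 300 + 300 + 300 + 200 + 200 = 8500 kg.
Lower bound: ⌈8500/1700⌉ = 5 containers.
A packing using 6 containers:
  container 1: 1300 + 400 = 1700
  container 2: 1300 + 300 = 1600
  container 3: 1100 + 500 = 1600
  container 4: 1100 + 500 = 1600
  container 5: 1000 + 300 + 300 = 1600
  container 6: 200 + 200 = 400
No arrangement into 5 containers stays within capacity, so 6 is optimal.

6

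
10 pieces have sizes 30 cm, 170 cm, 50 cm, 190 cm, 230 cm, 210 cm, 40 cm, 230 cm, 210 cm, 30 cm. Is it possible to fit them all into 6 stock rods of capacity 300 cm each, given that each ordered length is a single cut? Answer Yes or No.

A valid assignment using 6 stock rods:
  stock rod 1: 230 + 50 = 280
  stock rod 2: 230 + 40 + 30 = 300
  stock rod 3: 210 + 30 = 240
  stock rod 4: 210 = 210
  stock rod 5: 190 = 190
  stock rod 6: 170 = 170
Every load is within 300 cm, so 6 stock rods suffice.

Yes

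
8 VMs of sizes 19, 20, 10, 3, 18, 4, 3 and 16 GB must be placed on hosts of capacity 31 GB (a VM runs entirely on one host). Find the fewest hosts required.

4

Total = 20 + 19 + 18 + 16 + 10 + 4 + 3 + 3 = 93 GB.
Lower bound: ⌈93/31⌉ = 3 hosts.
Also, 4 VMs each exceed 31/2 GB, and no two of those can share a host, so at least 4 hosts are needed.
A packing using 4 hosts:
  host 1: 20 + 10 = 30
  host 2: 19 + 4 + 3 + 3 = 29
  host 3: 18 = 18
  host 4: 16 = 16
This matches the lower bound, so 4 is optimal.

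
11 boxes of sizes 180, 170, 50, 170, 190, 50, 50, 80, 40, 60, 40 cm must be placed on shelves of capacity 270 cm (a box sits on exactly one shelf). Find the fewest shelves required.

Total = 190 + 180 + 170 + 170 + 80 + 60 + 50 + 50 + 50 + 40 + 40 = 1080 cm.
Lower bound: ⌈1080/270⌉ = 4 shelves.
A packing using 4 shelves:
  shelf 1: 190 + 80 = 270
  shelf 2: 180 + 50 + 40 = 270
  shelf 3: 170 + 60 + 40 = 270
  shelf 4: 170 + 50 + 50 = 270
This matches the lower bound, so 4 is optimal.

4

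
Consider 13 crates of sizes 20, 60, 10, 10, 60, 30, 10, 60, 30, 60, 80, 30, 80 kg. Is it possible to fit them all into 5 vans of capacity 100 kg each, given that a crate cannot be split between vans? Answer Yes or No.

No

Total = 540 kg; ⌈540/100⌉ = 6.
At least 6 vans are required, but only 5 are allowed.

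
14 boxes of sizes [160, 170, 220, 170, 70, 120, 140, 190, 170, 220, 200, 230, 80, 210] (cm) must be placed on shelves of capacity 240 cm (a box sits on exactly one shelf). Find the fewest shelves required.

12

Total = 230 + 220 + 220 + 210 + 200 + 190 + 170 + 170 + 170 + 160 + 140 + 120 + 80 + 70 = 2350 cm.
Lower bound: ⌈2350/240⌉ = 10 shelves.
Also, 11 boxes each exceed 120 cm, and no two of those can share a shelf, so at least 11 shelves are needed.
A packing using 12 shelves:
  shelf 1: 230 = 230
  shelf 2: 220 = 220
  shelf 3: 220 = 220
  shelf 4: 210 = 210
  shelf 5: 200 = 200
  shelf 6: 190 = 190
  shelf 7: 170 + 70 = 240
  shelf 8: 170 = 170
  shelf 9: 170 = 170
  shelf 10: 160 + 80 = 240
  shelf 11: 140 = 140
  shelf 12: 120 = 120
No arrangement into 11 shelves stays within capacity, so 12 is optimal.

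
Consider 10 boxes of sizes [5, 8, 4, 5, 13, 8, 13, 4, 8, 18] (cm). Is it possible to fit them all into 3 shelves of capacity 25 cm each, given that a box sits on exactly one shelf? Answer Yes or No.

Total = 86 cm; ⌈86/25⌉ = 4.
At least 4 shelves are required, but only 3 are allowed.

No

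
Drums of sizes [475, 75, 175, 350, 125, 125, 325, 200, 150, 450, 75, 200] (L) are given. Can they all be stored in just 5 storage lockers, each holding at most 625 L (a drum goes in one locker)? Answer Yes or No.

A valid assignment using 5 storage lockers:
  locker 1: 475 + 150 = 625
  locker 2: 450 + 175 = 625
  locker 3: 350 + 200 + 75 = 625
  locker 4: 325 + 200 + 75 = 600
  locker 5: 125 + 125 = 250
Every load is within 625 L, so 5 storage lockers suffice.

Yes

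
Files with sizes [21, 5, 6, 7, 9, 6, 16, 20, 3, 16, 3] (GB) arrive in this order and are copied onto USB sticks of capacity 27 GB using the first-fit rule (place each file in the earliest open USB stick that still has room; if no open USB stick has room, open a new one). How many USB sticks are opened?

5

  21 → USB stick 1 (new)  [load 21/27]
  5 → USB stick 1  [load 26/27]
  6 → USB stick 2 (new)  [load 6/27]
  7 → USB stick 2  [load 13/27]
  9 → USB stick 2  [load 22/27]
  6 → USB stick 3 (new)  [load 6/27]
  16 → USB stick 3  [load 22/27]
  20 → USB stick 4 (new)  [load 20/27]
  3 → USB stick 2  [load 25/27]
  16 → USB stick 5 (new)  [load 16/27]
  3 → USB stick 3  [load 25/27]
5 USB sticks opened.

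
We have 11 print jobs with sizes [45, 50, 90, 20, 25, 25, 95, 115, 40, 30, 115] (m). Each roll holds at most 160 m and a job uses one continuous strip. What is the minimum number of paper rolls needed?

5

Total = 115 + 115 + 95 + 90 + 50 + 45 + 40 + 30 + 25 + 25 + 20 = 650 m.
Lower bound: ⌈650/160⌉ = 5 paper rolls.
A packing using 5 paper rolls:
  roll 1: 115 + 45 = 160
  roll 2: 115 + 40 = 155
  roll 3: 95 + 50 = 145
  roll 4: 90 + 30 + 25 = 145
  roll 5: 25 + 20 = 45
This matches the lower bound, so 5 is optimal.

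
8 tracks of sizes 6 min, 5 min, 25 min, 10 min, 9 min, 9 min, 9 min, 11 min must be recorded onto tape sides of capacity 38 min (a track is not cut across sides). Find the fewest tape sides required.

Total = 25 + 11 + 10 + 9 + 9 + 9 + 6 + 5 = 84 min.
Lower bound: ⌈84/38⌉ = 3 tape sides.
A packing using 3 tape sides:
  side 1: 25 + 11 = 36
  side 2: 10 + 9 + 9 + 9 = 37
  side 3: 6 + 5 = 11
This matches the lower bound, so 3 is optimal.

3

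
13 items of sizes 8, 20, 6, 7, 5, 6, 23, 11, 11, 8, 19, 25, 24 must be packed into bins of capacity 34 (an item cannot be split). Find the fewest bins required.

6

Total = 25 + 24 + 23 + 20 + 19 + 11 + 11 + 8 + 8 + 7 + 6 + 6 + 5 = 173.
Lower bound: ⌈173/34⌉ = 6 bins.
A packing using 6 bins:
  bin 1: 25 + 8 = 33
  bin 2: 24 + 8 = 32
  bin 3: 23 + 11 = 34
  bin 4: 20 + 11 = 31
  bin 5: 19 + 7 + 6 = 32
  bin 6: 6 + 5 = 11
This matches the lower bound, so 6 is optimal.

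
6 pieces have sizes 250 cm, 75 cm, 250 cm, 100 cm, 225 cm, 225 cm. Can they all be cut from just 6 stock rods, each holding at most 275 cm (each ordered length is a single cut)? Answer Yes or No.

A valid assignment using 5 stock rods:
  stock rod 1: 250 = 250
  stock rod 2: 250 = 250
  stock rod 3: 225 = 225
  stock rod 4: 225 = 225
  stock rod 5: 100 + 75 = 175
That uses only 5 ≤ 6, so 6 stock rods are enough.

Yes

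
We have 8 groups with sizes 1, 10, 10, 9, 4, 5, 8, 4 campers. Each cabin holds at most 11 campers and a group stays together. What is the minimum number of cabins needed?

6

Total = 10 + 10 + 9 + 8 + 5 + 4 + 4 + 1 = 51 campers.
Lower bound: ⌈51/11⌉ = 5 cabins.
A packing using 6 cabins:
  cabin 1: 10 + 1 = 11
  cabin 2: 10 = 10
  cabin 3: 9 = 9
  cabin 4: 8 = 8
  cabin 5: 5 + 4 = 9
  cabin 6: 4 = 4
No arrangement into 5 cabins stays within capacity, so 6 is optimal.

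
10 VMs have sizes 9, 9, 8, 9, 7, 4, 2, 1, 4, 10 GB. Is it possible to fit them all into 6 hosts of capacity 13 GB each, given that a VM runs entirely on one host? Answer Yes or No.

A valid assignment using 6 hosts:
  host 1: 10 + 2 + 1 = 13
  host 2: 9 + 4 = 13
  host 3: 9 + 4 = 13
  host 4: 9 = 9
  host 5: 8 = 8
  host 6: 7 = 7
Every load is within 13 GB, so 6 hosts suffice.

Yes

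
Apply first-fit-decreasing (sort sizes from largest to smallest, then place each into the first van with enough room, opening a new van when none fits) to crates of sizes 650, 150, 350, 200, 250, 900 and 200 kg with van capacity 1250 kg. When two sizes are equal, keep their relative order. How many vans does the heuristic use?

3

Sorted descending: 900, 650, 350, 250, 200, 200, 150.
  900 → van 1 (new)  [load 900/1250]
  650 → van 2 (new)  [load 650/1250]
  350 → van 1  [load 1250/1250]
  250 → van 2  [load 900/1250]
  200 → van 2  [load 1100/1250]
  200 → van 3 (new)  [load 200/1250]
  150 → van 2  [load 1250/1250]
3 vans opened.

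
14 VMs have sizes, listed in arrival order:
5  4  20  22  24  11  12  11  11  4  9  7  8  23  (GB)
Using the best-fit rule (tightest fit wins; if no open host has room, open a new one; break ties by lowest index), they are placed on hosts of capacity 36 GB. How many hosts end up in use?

  5 → host 1 (new)  [load 5/36]
  4 → host 1  [load 9/36]
  20 → host 1  [load 29/36]
  22 → host 2 (new)  [load 22/36]
  24 → host 3 (new)  [load 24/36]
  11 → host 3  [load 35/36]
  12 → host 2  [load 34/36]
  11 → host 4 (new)  [load 11/36]
  11 → host 4  [load 22/36]
  4 → host 1  [load 33/36]
  9 → host 4  [load 31/36]
  7 → host 5 (new)  [load 7/36]
  8 → host 5  [load 15/36]
  23 → host 6 (new)  [load 23/36]
6 hosts opened.

6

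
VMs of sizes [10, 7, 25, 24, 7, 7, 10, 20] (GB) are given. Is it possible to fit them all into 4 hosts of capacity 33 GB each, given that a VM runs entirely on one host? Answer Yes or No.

Yes

A valid assignment using 4 hosts:
  host 1: 25 + 7 = 32
  host 2: 24 + 7 = 31
  host 3: 20 + 10 = 30
  host 4: 10 + 7 = 17
Every load is within 33 GB, so 4 hosts suffice.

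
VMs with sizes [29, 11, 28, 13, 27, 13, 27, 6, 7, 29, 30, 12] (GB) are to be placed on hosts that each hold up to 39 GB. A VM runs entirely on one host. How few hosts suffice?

7

Total = 30 + 29 + 29 + 28 + 27 + 27 + 13 + 13 + 12 + 11 + 7 + 6 = 232 GB.
Lower bound: ⌈232/39⌉ = 6 hosts.
A packing using 7 hosts:
  host 1: 30 + 7 = 37
  host 2: 29 + 6 = 35
  host 3: 29 = 29
  host 4: 28 + 11 = 39
  host 5: 27 + 12 = 39
  host 6: 27 = 27
  host 7: 13 + 13 = 26
No arrangement into 6 hosts stays within capacity, so 7 is optimal.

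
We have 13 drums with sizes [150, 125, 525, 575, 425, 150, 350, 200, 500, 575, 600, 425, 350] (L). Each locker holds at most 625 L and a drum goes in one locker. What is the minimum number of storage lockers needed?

9

Total = 600 + 575 + 575 + 525 + 500 + 425 + 425 + 350 + 350 + 200 + 150 + 150 + 125 = 4950 L.
Lower bound: ⌈4950/625⌉ = 8 storage lockers.
Also, 9 drums each exceed 625/2 L, and no two of those can share a locker, so at least 9 storage lockers are needed.
A packing using 9 storage lockers:
  locker 1: 600 = 600
  locker 2: 575 = 575
  locker 3: 575 = 575
  locker 4: 525 = 525
  locker 5: 500 + 125 = 625
  locker 6: 425 + 200 = 625
  locker 7: 425 + 150 = 575
  locker 8: 350 + 150 = 500
  locker 9: 350 = 350
This matches the lower bound, so 9 is optimal.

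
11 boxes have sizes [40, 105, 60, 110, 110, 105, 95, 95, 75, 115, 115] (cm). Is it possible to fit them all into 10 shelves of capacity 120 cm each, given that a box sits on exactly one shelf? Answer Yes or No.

Yes

A valid assignment using 10 shelves:
  shelf 1: 115 = 115
  shelf 2: 115 = 115
  shelf 3: 110 = 110
  shelf 4: 110 = 110
  shelf 5: 105 = 105
  shelf 6: 105 = 105
  shelf 7: 95 = 95
  shelf 8: 95 = 95
  shelf 9: 75 + 40 = 115
  shelf 10: 60 = 60
Every load is within 120 cm, so 10 shelves suffice.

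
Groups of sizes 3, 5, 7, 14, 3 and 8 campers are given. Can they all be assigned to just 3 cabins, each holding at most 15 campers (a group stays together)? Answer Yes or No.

Yes

A valid assignment using 3 cabins:
  cabin 1: 14 = 14
  cabin 2: 8 + 7 = 15
  cabin 3: 5 + 3 + 3 = 11
Every load is within 15 campers, so 3 cabins suffice.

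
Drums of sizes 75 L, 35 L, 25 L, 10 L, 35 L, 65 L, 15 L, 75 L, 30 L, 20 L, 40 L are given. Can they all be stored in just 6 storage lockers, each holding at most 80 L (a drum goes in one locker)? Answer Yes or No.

Yes

A valid assignment using 6 storage lockers:
  locker 1: 75 = 75
  locker 2: 75 = 75
  locker 3: 65 + 15 = 80
  locker 4: 40 + 35 = 75
  locker 5: 35 + 30 + 10 = 75
  locker 6: 25 + 20 = 45
Every load is within 80 L, so 6 storage lockers suffice.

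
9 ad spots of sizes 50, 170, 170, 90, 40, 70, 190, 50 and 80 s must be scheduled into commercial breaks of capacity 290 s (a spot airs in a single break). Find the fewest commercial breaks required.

4

Total = 190 + 170 + 170 + 90 + 80 + 70 + 50 + 50 + 40 = 910 s.
Lower bound: ⌈910/290⌉ = 4 commercial breaks.
A packing using 4 commercial breaks:
  break 1: 190 + 90 = 280
  break 2: 170 + 80 + 40 = 290
  break 3: 170 + 70 + 50 = 290
  break 4: 50 = 50
This matches the lower bound, so 4 is optimal.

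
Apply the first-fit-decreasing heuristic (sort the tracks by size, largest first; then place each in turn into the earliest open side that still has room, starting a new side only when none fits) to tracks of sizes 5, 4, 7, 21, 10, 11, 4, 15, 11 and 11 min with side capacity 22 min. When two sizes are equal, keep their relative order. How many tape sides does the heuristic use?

Sorted descending: 21, 15, 11, 11, 11, 10, 7, 5, 4, 4.
  21 → side 1 (new)  [load 21/22]
  15 → side 2 (new)  [load 15/22]
  11 → side 3 (new)  [load 11/22]
  11 → side 3  [load 22/22]
  11 → side 4 (new)  [load 11/22]
  10 → side 4  [load 21/22]
  7 → side 2  [load 22/22]
  5 → side 5 (new)  [load 5/22]
  4 → side 5  [load 9/22]
  4 → side 5  [load 13/22]
5 tape sides opened.

5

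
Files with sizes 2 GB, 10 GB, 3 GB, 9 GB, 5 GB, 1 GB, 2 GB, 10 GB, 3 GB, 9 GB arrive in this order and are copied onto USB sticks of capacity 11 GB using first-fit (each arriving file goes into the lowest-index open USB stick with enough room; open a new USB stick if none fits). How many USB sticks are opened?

6

  2 → USB stick 1 (new)  [load 2/11]
  10 → USB stick 2 (new)  [load 10/11]
  3 → USB stick 1  [load 5/11]
  9 → USB stick 3 (new)  [load 9/11]
  5 → USB stick 1  [load 10/11]
  1 → USB stick 1  [load 11/11]
  2 → USB stick 3  [load 11/11]
  10 → USB stick 4 (new)  [load 10/11]
  3 → USB stick 5 (new)  [load 3/11]
  9 → USB stick 6 (new)  [load 9/11]
6 USB sticks opened.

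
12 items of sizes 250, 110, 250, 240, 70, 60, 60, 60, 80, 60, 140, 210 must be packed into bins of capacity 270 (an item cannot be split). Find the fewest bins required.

Total = 250 + 250 + 240 + 210 + 140 + 110 + 80 + 70 + 60 + 60 + 60 + 60 = 1590.
Lower bound: ⌈1590/270⌉ = 6 bins.
A packing using 7 bins:
  bin 1: 250 = 250
  bin 2: 250 = 250
  bin 3: 240 = 240
  bin 4: 210 + 60 = 270
  bin 5: 140 + 110 = 250
  bin 6: 80 + 70 + 60 + 60 = 270
  bin 7: 60 = 60
No arrangement into 6 bins stays within capacity, so 7 is optimal.

7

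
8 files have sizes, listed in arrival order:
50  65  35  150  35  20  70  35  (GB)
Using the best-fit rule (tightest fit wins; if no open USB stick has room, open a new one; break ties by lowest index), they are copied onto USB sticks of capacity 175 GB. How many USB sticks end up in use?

3

  50 → USB stick 1 (new)  [load 50/175]
  65 → USB stick 1  [load 115/175]
  35 → USB stick 1  [load 150/175]
  150 → USB stick 2 (new)  [load 150/175]
  35 → USB stick 3 (new)  [load 35/175]
  20 → USB stick 1  [load 170/175]
  70 → USB stick 3  [load 105/175]
  35 → USB stick 3  [load 140/175]
3 USB sticks opened.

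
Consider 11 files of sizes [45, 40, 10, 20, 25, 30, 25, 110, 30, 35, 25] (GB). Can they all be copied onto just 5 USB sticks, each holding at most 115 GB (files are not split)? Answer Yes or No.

Yes

A valid assignment using 4 USB sticks:
  USB stick 1: 110 = 110
  USB stick 2: 45 + 40 + 30 = 115
  USB stick 3: 35 + 30 + 25 + 25 = 115
  USB stick 4: 25 + 20 + 10 = 55
That uses only 4 ≤ 5, so 5 USB sticks are enough.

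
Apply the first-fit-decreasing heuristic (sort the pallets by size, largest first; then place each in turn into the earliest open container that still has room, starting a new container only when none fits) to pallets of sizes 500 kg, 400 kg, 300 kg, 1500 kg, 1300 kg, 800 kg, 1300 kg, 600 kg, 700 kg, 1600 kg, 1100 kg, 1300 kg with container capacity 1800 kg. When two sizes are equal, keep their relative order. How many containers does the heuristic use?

7

Sorted descending: 1600, 1500, 1300, 1300, 1300, 1100, 800, 700, 600, 500, 400, 300.
  1600 → container 1 (new)  [load 1600/1800]
  1500 → container 2 (new)  [load 1500/1800]
  1300 → container 3 (new)  [load 1300/1800]
  1300 → container 4 (new)  [load 1300/1800]
  1300 → container 5 (new)  [load 1300/1800]
  1100 → container 6 (new)  [load 1100/1800]
  800 → container 7 (new)  [load 800/1800]
  700 → container 6  [load 1800/1800]
  600 → container 7  [load 1400/1800]
  500 → container 3  [load 1800/1800]
  400 → container 4  [load 1700/1800]
  300 → container 2  [load 1800/1800]
7 containers opened.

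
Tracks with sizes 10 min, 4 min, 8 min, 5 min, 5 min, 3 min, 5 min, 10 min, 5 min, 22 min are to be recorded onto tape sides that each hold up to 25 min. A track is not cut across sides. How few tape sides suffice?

4

Total = 22 + 10 + 10 + 8 + 5 + 5 + 5 + 5 + 4 + 3 = 77 min.
Lower bound: ⌈77/25⌉ = 4 tape sides.
A packing using 4 tape sides:
  side 1: 22 + 3 = 25
  side 2: 10 + 10 + 5 = 25
  side 3: 8 + 5 + 5 + 5 = 23
  side 4: 4 = 4
This matches the lower bound, so 4 is optimal.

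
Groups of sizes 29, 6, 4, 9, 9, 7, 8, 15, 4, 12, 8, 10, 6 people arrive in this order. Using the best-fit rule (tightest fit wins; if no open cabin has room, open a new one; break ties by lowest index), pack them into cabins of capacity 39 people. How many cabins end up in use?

4

  29 → cabin 1 (new)  [load 29/39]
  6 → cabin 1  [load 35/39]
  4 → cabin 1  [load 39/39]
  9 → cabin 2 (new)  [load 9/39]
  9 → cabin 2  [load 18/39]
  7 → cabin 2  [load 25/39]
  8 → cabin 2  [load 33/39]
  15 → cabin 3 (new)  [load 15/39]
  4 → cabin 2  [load 37/39]
  12 → cabin 3  [load 27/39]
  8 → cabin 3  [load 35/39]
  10 → cabin 4 (new)  [load 10/39]
  6 → cabin 4  [load 16/39]
4 cabins opened.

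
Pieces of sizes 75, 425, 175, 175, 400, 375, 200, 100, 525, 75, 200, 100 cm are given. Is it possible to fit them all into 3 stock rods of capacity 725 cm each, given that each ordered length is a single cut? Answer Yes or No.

Total = 2825 cm; ⌈2825/725⌉ = 4.
At least 4 stock rods are required, but only 3 are allowed.

No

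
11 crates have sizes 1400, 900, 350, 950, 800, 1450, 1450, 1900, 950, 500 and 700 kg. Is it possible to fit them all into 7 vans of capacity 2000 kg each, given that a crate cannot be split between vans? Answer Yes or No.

A valid assignment using 7 vans:
  van 1: 1900 = 1900
  van 2: 1450 + 500 = 1950
  van 3: 1450 + 350 = 1800
  van 4: 1400 = 1400
  van 5: 950 + 950 = 1900
  van 6: 900 + 800 = 1700
  van 7: 700 = 700
Every load is within 2000 kg, so 7 vans suffice.

Yes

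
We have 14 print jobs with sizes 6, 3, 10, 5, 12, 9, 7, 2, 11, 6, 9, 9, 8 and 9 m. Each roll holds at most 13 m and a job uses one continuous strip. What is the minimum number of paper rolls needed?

10

Total = 12 + 11 + 10 + 9 + 9 + 9 + 9 + 8 + 7 + 6 + 6 + 5 + 3 + 2 = 106 m.
Lower bound: ⌈106/13⌉ = 9 paper rolls.
A packing using 10 paper rolls:
  roll 1: 12 = 12
  roll 2: 11 + 2 = 13
  roll 3: 10 + 3 = 13
  roll 4: 9 = 9
  roll 5: 9 = 9
  roll 6: 9 = 9
  roll 7: 9 = 9
  roll 8: 8 + 5 = 13
  roll 9: 7 + 6 = 13
  roll 10: 6 = 6
No arrangement into 9 paper rolls stays within capacity, so 10 is optimal.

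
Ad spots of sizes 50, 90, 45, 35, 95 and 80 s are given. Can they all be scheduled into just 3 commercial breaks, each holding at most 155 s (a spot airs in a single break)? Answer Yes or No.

A valid assignment using 3 commercial breaks:
  break 1: 95 + 50 = 145
  break 2: 90 + 45 = 135
  break 3: 80 + 35 = 115
Every load is within 155 s, so 3 commercial breaks suffice.

Yes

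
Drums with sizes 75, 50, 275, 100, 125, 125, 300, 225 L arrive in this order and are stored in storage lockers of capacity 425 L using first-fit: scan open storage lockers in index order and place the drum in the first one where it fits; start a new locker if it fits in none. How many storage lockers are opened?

4

  75 → locker 1 (new)  [load 75/425]
  50 → locker 1  [load 125/425]
  275 → locker 1  [load 400/425]
  100 → locker 2 (new)  [load 100/425]
  125 → locker 2  [load 225/425]
  125 → locker 2  [load 350/425]
  300 → locker 3 (new)  [load 300/425]
  225 → locker 4 (new)  [load 225/425]
4 storage lockers opened.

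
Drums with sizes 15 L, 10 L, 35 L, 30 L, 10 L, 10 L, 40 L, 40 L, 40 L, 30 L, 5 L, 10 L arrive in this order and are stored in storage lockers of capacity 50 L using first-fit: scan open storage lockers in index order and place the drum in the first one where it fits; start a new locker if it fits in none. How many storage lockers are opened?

7

  15 → locker 1 (new)  [load 15/50]
  10 → locker 1  [load 25/50]
  35 → locker 2 (new)  [load 35/50]
  30 → locker 3 (new)  [load 30/50]
  10 → locker 1  [load 35/50]
  10 → locker 1  [load 45/50]
  40 → locker 4 (new)  [load 40/50]
  40 → locker 5 (new)  [load 40/50]
  40 → locker 6 (new)  [load 40/50]
  30 → locker 7 (new)  [load 30/50]
  5 → locker 1  [load 50/50]
  10 → locker 2  [load 45/50]
7 storage lockers opened.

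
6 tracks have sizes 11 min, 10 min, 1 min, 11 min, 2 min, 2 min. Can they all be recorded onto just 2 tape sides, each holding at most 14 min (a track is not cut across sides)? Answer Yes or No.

No

Total = 37 min; ⌈37/14⌉ = 3.
At least 3 tape sides are required, but only 2 are allowed.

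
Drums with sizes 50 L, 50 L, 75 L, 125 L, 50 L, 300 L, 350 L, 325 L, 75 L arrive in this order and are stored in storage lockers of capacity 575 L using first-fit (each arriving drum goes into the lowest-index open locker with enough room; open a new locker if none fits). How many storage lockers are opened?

  50 → locker 1 (new)  [load 50/575]
  50 → locker 1  [load 100/575]
  75 → locker 1  [load 175/575]
  125 → locker 1  [load 300/575]
  50 → locker 1  [load 350/575]
  300 → locker 2 (new)  [load 300/575]
  350 → locker 3 (new)  [load 350/575]
  325 → locker 4 (new)  [load 325/575]
  75 → locker 1  [load 425/575]
4 storage lockers opened.

4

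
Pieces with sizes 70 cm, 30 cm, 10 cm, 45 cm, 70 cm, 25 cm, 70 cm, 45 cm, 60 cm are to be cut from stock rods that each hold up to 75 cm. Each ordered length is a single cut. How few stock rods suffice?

Total = 70 + 70 + 70 + 60 + 45 + 45 + 30 + 25 + 10 = 425 cm.
Lower bound: ⌈425/75⌉ = 6 stock rods.
A packing using 6 stock rods:
  stock rod 1: 70 = 70
  stock rod 2: 70 = 70
  stock rod 3: 70 = 70
  stock rod 4: 60 + 10 = 70
  stock rod 5: 45 + 30 = 75
  stock rod 6: 45 + 25 = 70
This matches the lower bound, so 6 is optimal.

6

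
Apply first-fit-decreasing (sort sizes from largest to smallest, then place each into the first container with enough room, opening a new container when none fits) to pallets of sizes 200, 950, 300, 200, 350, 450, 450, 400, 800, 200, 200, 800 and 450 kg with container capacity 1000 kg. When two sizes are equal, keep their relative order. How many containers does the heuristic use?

Sorted descending: 950, 800, 800, 450, 450, 450, 400, 350, 300, 200, 200, 200, 200.
  950 → container 1 (new)  [load 950/1000]
  800 → container 2 (new)  [load 800/1000]
  800 → container 3 (new)  [load 800/1000]
  450 → container 4 (new)  [load 450/1000]
  450 → container 4  [load 900/1000]
  450 → container 5 (new)  [load 450/1000]
  400 → container 5  [load 850/1000]
  350 → container 6 (new)  [load 350/1000]
  300 → container 6  [load 650/1000]
  200 → container 2  [load 1000/1000]
  200 → container 3  [load 1000/1000]
  200 → container 6  [load 850/1000]
  200 → container 7 (new)  [load 200/1000]
7 containers opened.

7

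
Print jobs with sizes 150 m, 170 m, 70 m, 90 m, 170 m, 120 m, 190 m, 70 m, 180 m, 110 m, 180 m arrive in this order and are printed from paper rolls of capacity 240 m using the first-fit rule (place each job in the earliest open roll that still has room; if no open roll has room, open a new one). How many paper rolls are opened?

8

  150 → roll 1 (new)  [load 150/240]
  170 → roll 2 (new)  [load 170/240]
  70 → roll 1  [load 220/240]
  90 → roll 3 (new)  [load 90/240]
  170 → roll 4 (new)  [load 170/240]
  120 → roll 3  [load 210/240]
  190 → roll 5 (new)  [load 190/240]
  70 → roll 2  [load 240/240]
  180 → roll 6 (new)  [load 180/240]
  110 → roll 7 (new)  [load 110/240]
  180 → roll 8 (new)  [load 180/240]
8 paper rolls opened.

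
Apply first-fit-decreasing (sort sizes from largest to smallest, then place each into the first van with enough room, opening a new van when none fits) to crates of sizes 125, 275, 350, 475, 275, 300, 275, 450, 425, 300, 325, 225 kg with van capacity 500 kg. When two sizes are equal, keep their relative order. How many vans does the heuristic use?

Sorted descending: 475, 450, 425, 350, 325, 300, 300, 275, 275, 275, 225, 125.
  475 → van 1 (new)  [load 475/500]
  450 → van 2 (new)  [load 450/500]
  425 → van 3 (new)  [load 425/500]
  350 → van 4 (new)  [load 350/500]
  325 → van 5 (new)  [load 325/500]
  300 → van 6 (new)  [load 300/500]
  300 → van 7 (new)  [load 300/500]
  275 → van 8 (new)  [load 275/500]
  275 → van 9 (new)  [load 275/500]
  275 → van 10 (new)  [load 275/500]
  225 → van 8  [load 500/500]
  125 → van 4  [load 475/500]
10 vans opened.

10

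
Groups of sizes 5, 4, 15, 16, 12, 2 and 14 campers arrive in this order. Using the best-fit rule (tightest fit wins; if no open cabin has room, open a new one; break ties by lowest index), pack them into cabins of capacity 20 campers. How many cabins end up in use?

  5 → cabin 1 (new)  [load 5/20]
  4 → cabin 1  [load 9/20]
  15 → cabin 2 (new)  [load 15/20]
  16 → cabin 3 (new)  [load 16/20]
  12 → cabin 4 (new)  [load 12/20]
  2 → cabin 3  [load 18/20]
  14 → cabin 5 (new)  [load 14/20]
5 cabins opened.

5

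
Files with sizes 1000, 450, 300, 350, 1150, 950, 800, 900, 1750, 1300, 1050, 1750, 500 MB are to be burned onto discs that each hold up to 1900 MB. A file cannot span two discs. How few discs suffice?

Total = 1750 + 1750 + 1300 + 1150 + 1050 + 1000 + 950 + 900 + 800 + 500 + 450 + 350 + 300 = 12250 MB.
Lower bound: ⌈12250/1900⌉ = 7 discs.
A packing using 7 discs:
  disc 1: 1750 = 1750
  disc 2: 1750 = 1750
  disc 3: 1300 + 500 = 1800
  disc 4: 1150 + 450 + 300 = 1900
  disc 5: 1050 + 800 = 1850
  disc 6: 1000 + 900 = 1900
  disc 7: 950 + 350 = 1300
This matches the lower bound, so 7 is optimal.

7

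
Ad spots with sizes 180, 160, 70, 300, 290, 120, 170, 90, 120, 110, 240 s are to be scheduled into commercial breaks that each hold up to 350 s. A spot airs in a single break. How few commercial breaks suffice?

6

Total = 300 + 290 + 240 + 180 + 170 + 160 + 120 + 120 + 110 + 90 + 70 = 1850 s.
Lower bound: ⌈1850/350⌉ = 6 commercial breaks.
A packing using 6 commercial breaks:
  break 1: 300 = 300
  break 2: 290 = 290
  break 3: 240 + 110 = 350
  break 4: 180 + 170 = 350
  break 5: 160 + 120 + 70 = 350
  break 6: 120 + 90 = 210
This matches the lower bound, so 6 is optimal.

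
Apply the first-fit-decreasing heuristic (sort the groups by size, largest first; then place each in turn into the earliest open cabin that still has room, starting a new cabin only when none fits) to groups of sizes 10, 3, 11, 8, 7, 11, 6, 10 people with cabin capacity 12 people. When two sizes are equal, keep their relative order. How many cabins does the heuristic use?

Sorted descending: 11, 11, 10, 10, 8, 7, 6, 3.
  11 → cabin 1 (new)  [load 11/12]
  11 → cabin 2 (new)  [load 11/12]
  10 → cabin 3 (new)  [load 10/12]
  10 → cabin 4 (new)  [load 10/12]
  8 → cabin 5 (new)  [load 8/12]
  7 → cabin 6 (new)  [load 7/12]
  6 → cabin 7 (new)  [load 6/12]
  3 → cabin 5  [load 11/12]
7 cabins opened.

7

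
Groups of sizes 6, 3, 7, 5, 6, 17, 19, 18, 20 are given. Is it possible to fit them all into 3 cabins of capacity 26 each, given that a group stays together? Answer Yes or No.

No

Total = 101; ⌈101/26⌉ = 4.
At least 4 cabins are required, but only 3 are allowed.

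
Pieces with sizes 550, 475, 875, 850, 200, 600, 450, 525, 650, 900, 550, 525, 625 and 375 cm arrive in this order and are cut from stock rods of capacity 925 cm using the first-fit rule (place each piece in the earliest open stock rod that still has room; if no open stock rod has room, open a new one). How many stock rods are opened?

11

  550 → stock rod 1 (new)  [load 550/925]
  475 → stock rod 2 (new)  [load 475/925]
  875 → stock rod 3 (new)  [load 875/925]
  850 → stock rod 4 (new)  [load 850/925]
  200 → stock rod 1  [load 750/925]
  600 → stock rod 5 (new)  [load 600/925]
  450 → stock rod 2  [load 925/925]
  525 → stock rod 6 (new)  [load 525/925]
  650 → stock rod 7 (new)  [load 650/925]
  900 → stock rod 8 (new)  [load 900/925]
  550 → stock rod 9 (new)  [load 550/925]
  525 → stock rod 10 (new)  [load 525/925]
  625 → stock rod 11 (new)  [load 625/925]
  375 → stock rod 6  [load 900/925]
11 stock rods opened.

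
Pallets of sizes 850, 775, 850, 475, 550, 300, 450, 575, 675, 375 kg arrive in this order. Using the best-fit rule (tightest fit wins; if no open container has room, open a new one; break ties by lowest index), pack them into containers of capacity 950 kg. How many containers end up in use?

  850 → container 1 (new)  [load 850/950]
  775 → container 2 (new)  [load 775/950]
  850 → container 3 (new)  [load 850/950]
  475 → container 4 (new)  [load 475/950]
  550 → container 5 (new)  [load 550/950]
  300 → container 5  [load 850/950]
  450 → container 4  [load 925/950]
  575 → container 6 (new)  [load 575/950]
  675 → container 7 (new)  [load 675/950]
  375 → container 6  [load 950/950]
7 containers opened.

7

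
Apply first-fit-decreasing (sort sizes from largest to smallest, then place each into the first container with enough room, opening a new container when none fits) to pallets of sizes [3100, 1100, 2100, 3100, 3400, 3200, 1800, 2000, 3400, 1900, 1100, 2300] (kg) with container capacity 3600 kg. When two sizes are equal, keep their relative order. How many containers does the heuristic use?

Sorted descending: 3400, 3400, 3200, 3100, 3100, 2300, 2100, 2000, 1900, 1800, 1100, 1100.
  3400 → container 1 (new)  [load 3400/3600]
  3400 → container 2 (new)  [load 3400/3600]
  3200 → container 3 (new)  [load 3200/3600]
  3100 → container 4 (new)  [load 3100/3600]
  3100 → container 5 (new)  [load 3100/3600]
  2300 → container 6 (new)  [load 2300/3600]
  2100 → container 7 (new)  [load 2100/3600]
  2000 → container 8 (new)  [load 2000/3600]
  1900 → container 9 (new)  [load 1900/3600]
  1800 → container 10 (new)  [load 1800/3600]
  1100 → container 6  [load 3400/3600]
  1100 → container 7  [load 3200/3600]
10 containers opened.

10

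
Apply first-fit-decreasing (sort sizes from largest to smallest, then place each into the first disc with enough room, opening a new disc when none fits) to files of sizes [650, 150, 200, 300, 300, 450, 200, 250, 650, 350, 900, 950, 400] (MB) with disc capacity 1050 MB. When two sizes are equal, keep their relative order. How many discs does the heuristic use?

6

Sorted descending: 950, 900, 650, 650, 450, 400, 350, 300, 300, 250, 200, 200, 150.
  950 → disc 1 (new)  [load 950/1050]
  900 → disc 2 (new)  [load 900/1050]
  650 → disc 3 (new)  [load 650/1050]
  650 → disc 4 (new)  [load 650/1050]
  450 → disc 5 (new)  [load 450/1050]
  400 → disc 3  [load 1050/1050]
  350 → disc 4  [load 1000/1050]
  300 → disc 5  [load 750/1050]
  300 → disc 5  [load 1050/1050]
  250 → disc 6 (new)  [load 250/1050]
  200 → disc 6  [load 450/1050]
  200 → disc 6  [load 650/1050]
  150 → disc 2  [load 1050/1050]
6 discs opened.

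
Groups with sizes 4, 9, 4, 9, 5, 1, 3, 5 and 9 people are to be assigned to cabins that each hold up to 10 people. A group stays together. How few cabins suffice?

Total = 9 + 9 + 9 + 5 + 5 + 4 + 4 + 3 + 1 = 49 people.
Lower bound: ⌈49/10⌉ = 5 cabins.
A packing using 6 cabins:
  cabin 1: 9 + 1 = 10
  cabin 2: 9 = 9
  cabin 3: 9 = 9
  cabin 4: 5 + 5 = 10
  cabin 5: 4 + 4 = 8
  cabin 6: 3 = 3
No arrangement into 5 cabins stays within capacity, so 6 is optimal.

6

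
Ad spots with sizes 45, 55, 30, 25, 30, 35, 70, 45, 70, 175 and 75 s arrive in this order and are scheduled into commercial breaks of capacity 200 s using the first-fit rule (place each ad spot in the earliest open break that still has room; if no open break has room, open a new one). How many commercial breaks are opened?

  45 → break 1 (new)  [load 45/200]
  55 → break 1  [load 100/200]
  30 → break 1  [load 130/200]
  25 → break 1  [load 155/200]
  30 → break 1  [load 185/200]
  35 → break 2 (new)  [load 35/200]
  70 → break 2  [load 105/200]
  45 → break 2  [load 150/200]
  70 → break 3 (new)  [load 70/200]
  175 → break 4 (new)  [load 175/200]
  75 → break 3  [load 145/200]
4 commercial breaks opened.

4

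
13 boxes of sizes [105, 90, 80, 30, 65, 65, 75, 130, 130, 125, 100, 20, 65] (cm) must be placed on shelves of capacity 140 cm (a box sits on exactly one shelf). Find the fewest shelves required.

Total = 130 + 130 + 125 + 105 + 100 + 90 + 80 + 75 + 65 + 65 + 65 + 30 + 20 = 1080 cm.
Lower bound: ⌈1080/140⌉ = 8 shelves.
A packing using 9 shelves:
  shelf 1: 130 = 130
  shelf 2: 130 = 130
  shelf 3: 125 = 125
  shelf 4: 105 + 30 = 135
  shelf 5: 100 + 20 = 120
  shelf 6: 90 = 90
  shelf 7: 80 = 80
  shelf 8: 75 + 65 = 140
  shelf 9: 65 + 65 = 130
No arrangement into 8 shelves stays within capacity, so 9 is optimal.

9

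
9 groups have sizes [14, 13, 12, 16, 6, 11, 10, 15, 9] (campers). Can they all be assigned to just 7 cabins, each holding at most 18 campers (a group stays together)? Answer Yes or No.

No

Total = 106 campers; ⌈106/18⌉ = 6.
7 groups each exceed half the capacity and cannot share a cabin, forcing at least 7 cabins.
The bound of 7 does not rule out 7, but exhaustive search shows no assignment into 7 cabins of capacity 18 campers exists — the minimum is 8.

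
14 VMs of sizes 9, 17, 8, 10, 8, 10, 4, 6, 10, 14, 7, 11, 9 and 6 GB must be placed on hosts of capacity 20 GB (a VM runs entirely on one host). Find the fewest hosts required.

Total = 17 + 14 + 11 + 10 + 10 + 10 + 9 + 9 + 8 + 8 + 7 + 6 + 6 + 4 = 129 GB.
Lower bound: ⌈129/20⌉ = 7 hosts.
A packing using 7 hosts:
  host 1: 17 = 17
  host 2: 14 + 6 = 20
  host 3: 11 + 9 = 20
  host 4: 10 + 10 = 20
  host 5: 10 + 9 = 19
  host 6: 8 + 8 + 4 = 20
  host 7: 7 + 6 = 13
This matches the lower bound, so 7 is optimal.

7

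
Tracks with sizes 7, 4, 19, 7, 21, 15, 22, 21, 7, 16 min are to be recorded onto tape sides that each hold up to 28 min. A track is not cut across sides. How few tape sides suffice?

Total = 22 + 21 + 21 + 19 + 16 + 15 + 7 + 7 + 7 + 4 = 139 min.
Lower bound: ⌈139/28⌉ = 5 tape sides.
Also, 6 tracks each exceed 14 min, and no two of those can share a side, so at least 6 tape sides are needed.
A packing using 6 tape sides:
  side 1: 22 + 4 = 26
  side 2: 21 + 7 = 28
  side 3: 21 + 7 = 28
  side 4: 19 + 7 = 26
  side 5: 16 = 16
  side 6: 15 = 15
This matches the lower bound, so 6 is optimal.

6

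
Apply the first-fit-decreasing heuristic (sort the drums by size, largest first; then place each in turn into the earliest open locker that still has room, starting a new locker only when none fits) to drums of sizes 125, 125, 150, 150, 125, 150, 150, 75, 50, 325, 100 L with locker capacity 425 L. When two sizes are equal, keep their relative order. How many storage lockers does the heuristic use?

Sorted descending: 325, 150, 150, 150, 150, 125, 125, 125, 100, 75, 50.
  325 → locker 1 (new)  [load 325/425]
  150 → locker 2 (new)  [load 150/425]
  150 → locker 2  [load 300/425]
  150 → locker 3 (new)  [load 150/425]
  150 → locker 3  [load 300/425]
  125 → locker 2  [load 425/425]
  125 → locker 3  [load 425/425]
  125 → locker 4 (new)  [load 125/425]
  100 → locker 1  [load 425/425]
  75 → locker 4  [load 200/425]
  50 → locker 4  [load 250/425]
4 storage lockers opened.

4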